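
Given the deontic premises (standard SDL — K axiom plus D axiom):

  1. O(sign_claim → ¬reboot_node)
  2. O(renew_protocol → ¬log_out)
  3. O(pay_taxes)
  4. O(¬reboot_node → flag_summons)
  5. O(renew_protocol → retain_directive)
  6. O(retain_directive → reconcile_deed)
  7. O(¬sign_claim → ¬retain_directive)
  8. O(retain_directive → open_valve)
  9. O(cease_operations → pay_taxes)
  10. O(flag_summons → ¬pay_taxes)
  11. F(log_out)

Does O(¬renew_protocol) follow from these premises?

Yes

From premise 3 we have O(pay_taxes).
The contrapositive of premise 10 (O(flag_summons → ¬pay_taxes)) is O(pay_taxes → ¬flag_summons), and O(pay_taxes) is already established, so O(¬flag_summons).
Premise 4 is O(¬reboot_node → flag_summons); contrapositively O(¬flag_summons → reboot_node). Since O(¬flag_summons) holds, K gives O(reboot_node).
The contrapositive of premise 1 (O(sign_claim → ¬reboot_node)) is O(reboot_node → ¬sign_claim), and O(reboot_node) is already established, so O(¬sign_claim).
Applying K to premise 7 (O(¬sign_claim → ¬retain_directive)) and O(¬sign_claim) yields O(¬retain_directive).
Premise 5 is O(renew_protocol → retain_directive); contrapositively O(¬retain_directive → ¬renew_protocol). Since O(¬retain_directive) holds, K gives O(¬renew_protocol).
Premises 2, 6, 8, 9, 11 do not contribute to this derivation.
So O(¬renew_protocol) follows.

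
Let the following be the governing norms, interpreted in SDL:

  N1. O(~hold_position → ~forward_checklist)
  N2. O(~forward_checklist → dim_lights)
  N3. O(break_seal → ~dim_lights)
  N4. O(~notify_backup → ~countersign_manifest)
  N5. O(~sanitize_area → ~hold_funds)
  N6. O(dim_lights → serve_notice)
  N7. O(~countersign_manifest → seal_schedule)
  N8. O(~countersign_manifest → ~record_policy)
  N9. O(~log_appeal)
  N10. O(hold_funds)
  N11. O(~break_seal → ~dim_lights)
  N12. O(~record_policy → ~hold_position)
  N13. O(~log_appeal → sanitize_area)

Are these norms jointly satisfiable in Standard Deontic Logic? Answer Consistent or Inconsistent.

Premise 5 is O(~sanitize_area → ~hold_funds), but O(~sanitize_area) is not derivable from the premises, so it does not yield O(~hold_funds).
So O(~hold_funds) is not derivable, and the apparent clash with O(hold_funds) does not arise.
A world satisfying every obligation exists (e.g. break_seal=false, countersign_manifest=true, dim_lights=false, forward_checklist=true, hold_funds=true, hold_position=true, log_appeal=false, notify_backup=true, record_policy=true, sanitize_area=true, seal_schedule=false, serve_notice=false); no atom is both obligatory and forbidden, so the set is consistent.

Consistent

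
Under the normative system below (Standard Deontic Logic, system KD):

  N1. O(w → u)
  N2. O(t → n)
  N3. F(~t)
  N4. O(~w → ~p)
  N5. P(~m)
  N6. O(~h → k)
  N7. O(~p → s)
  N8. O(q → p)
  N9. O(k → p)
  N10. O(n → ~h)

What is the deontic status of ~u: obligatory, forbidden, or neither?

F(~t) at premise 3 means O(t).
Premise 2 is O(t → n); since O(t), deontic closure gives O(n).
With premise 10, O(n → ~h), the K-axiom yields O(~h).
From O(~h) and premise 6, O(~h → k), we obtain O(k).
Premise 9 is O(k → p); since O(k), deontic closure gives O(p).
Premise 4 is O(~w → ~p); contrapositively O(p → w). Since O(p) holds, K gives O(w).
From O(w) and premise 1, O(w → u), we obtain O(u).
Premises 5, 7, 8 do not contribute to this derivation.
Thus O(u), which is F(~u): ~u is forbidden.

Forbidden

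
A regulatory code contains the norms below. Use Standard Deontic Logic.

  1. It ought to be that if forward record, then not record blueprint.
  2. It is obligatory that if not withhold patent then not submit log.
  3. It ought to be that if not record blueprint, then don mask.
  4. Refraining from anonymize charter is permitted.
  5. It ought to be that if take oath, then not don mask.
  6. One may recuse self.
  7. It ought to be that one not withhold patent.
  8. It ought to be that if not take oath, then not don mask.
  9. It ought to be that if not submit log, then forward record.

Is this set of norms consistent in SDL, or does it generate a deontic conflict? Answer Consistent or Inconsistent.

Premises 8 and 5 are O(¬take_oath → ¬don_mask) and O(take_oath → ¬don_mask); every ideal world satisfies ¬take_oath or take_oath, so in either case ¬don_mask holds — hence O(¬don_mask).
Premise 3 is O(¬record_blueprint → don_mask); contrapositively O(¬don_mask → record_blueprint). Since O(¬don_mask) holds, K gives O(record_blueprint).
Premise 1 is O(forward_record → ¬record_blueprint); contrapositively O(record_blueprint → ¬forward_record). Since O(record_blueprint) holds, K gives O(¬forward_record).
The contrapositive of premise 9 (O(¬submit_log → forward_record)) is O(¬forward_record → submit_log), and O(¬forward_record) is already established, so O(submit_log).
Premise 2, O(¬withhold_patent → ¬submit_log), contraposes to O(submit_log → withhold_patent); with O(submit_log) we get O(withhold_patent).
However, premise 7 gives O(¬withhold_patent).
We now have both O(withhold_patent) and O(¬withhold_patent) — withhold_patent is simultaneously obligatory and forbidden, violating the D-axiom.

Inconsistent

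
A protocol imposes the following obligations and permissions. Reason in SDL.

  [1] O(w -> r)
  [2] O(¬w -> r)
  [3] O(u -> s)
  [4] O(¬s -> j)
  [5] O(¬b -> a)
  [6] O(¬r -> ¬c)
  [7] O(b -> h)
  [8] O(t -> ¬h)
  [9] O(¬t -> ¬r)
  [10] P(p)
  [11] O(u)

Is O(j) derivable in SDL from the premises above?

No

Premise 4 is O(¬s -> j), but O(¬s) is not derivable from the premises, so it does not yield O(j).
No other premise forces O(j). An ideal world satisfying every premise can still have j false, so O(j) is not derivable.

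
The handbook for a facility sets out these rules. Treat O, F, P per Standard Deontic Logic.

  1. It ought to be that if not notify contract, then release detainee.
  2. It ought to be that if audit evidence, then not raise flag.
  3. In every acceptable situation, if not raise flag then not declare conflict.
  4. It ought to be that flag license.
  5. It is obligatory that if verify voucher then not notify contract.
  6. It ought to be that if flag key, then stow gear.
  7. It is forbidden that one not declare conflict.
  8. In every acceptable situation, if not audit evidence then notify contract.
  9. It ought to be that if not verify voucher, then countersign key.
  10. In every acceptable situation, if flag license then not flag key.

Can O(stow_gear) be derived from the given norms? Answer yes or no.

No

Premise 6 is O(flag_key → stow_gear), but O(flag_key) is not derivable from the premises, so it does not yield O(stow_gear).
No other premise forces O(stow_gear). An ideal world satisfying every premise can still have stow_gear false, so O(stow_gear) is not derivable.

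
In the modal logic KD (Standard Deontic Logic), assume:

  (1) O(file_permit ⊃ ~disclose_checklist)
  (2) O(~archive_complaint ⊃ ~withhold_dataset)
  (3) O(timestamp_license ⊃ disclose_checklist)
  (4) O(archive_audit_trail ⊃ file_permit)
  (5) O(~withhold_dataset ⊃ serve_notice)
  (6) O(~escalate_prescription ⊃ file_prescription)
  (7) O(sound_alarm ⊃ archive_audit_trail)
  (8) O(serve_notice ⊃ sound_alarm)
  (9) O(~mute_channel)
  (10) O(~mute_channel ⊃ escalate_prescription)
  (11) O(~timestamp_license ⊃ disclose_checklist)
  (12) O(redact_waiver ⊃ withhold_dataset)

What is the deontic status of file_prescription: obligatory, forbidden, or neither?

Premise 6 is O(~escalate_prescription ⊃ file_prescription), but O(~escalate_prescription) is not derivable from the premises, so it does not yield O(file_prescription).
No premise or chain of K-axiom applications forces O(file_prescription), and none forces O(~file_prescription). So file_prescription is neither obligatory nor forbidden under these norms.

Neither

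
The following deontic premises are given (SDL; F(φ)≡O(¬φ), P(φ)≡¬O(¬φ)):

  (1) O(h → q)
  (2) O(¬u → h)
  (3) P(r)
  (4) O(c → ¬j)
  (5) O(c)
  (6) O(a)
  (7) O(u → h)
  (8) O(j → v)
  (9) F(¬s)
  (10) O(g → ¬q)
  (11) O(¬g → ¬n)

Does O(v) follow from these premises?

Premise 8 is O(j → v), but O(j) is not derivable from the premises, so it does not yield O(v).
No other premise forces O(v). An ideal world satisfying every premise can still have v false, so O(v) is not derivable.

No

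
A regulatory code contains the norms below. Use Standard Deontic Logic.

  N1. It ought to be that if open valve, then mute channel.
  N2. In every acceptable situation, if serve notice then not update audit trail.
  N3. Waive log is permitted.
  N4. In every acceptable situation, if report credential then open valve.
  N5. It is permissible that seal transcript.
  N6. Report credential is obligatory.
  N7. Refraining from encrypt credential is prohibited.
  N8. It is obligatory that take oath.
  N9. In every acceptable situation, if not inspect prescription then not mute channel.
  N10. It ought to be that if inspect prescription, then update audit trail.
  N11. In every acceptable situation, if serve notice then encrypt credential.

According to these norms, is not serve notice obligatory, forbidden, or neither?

Obligatory

Premise 6 states O(report_credential) outright.
With premise 4, O(report_credential → open_valve), the K-axiom yields O(open_valve).
Applying K to premise 1 (O(open_valve → mute_channel)) and O(open_valve) yields O(mute_channel).
Premise 9, O(¬inspect_prescription → ¬mute_channel), contraposes to O(mute_channel → inspect_prescription); with O(mute_channel) we get O(inspect_prescription).
From O(inspect_prescription) and premise 10, O(inspect_prescription → update_audit_trail), we obtain O(update_audit_trail).
Premise 2 is O(serve_notice → ¬update_audit_trail); contrapositively O(update_audit_trail → ¬serve_notice). Since O(update_audit_trail) holds, K gives O(¬serve_notice).
Premises 3, 5, 7, 8, 11 do not contribute to this derivation.
Hence ¬serve_notice is obligatory.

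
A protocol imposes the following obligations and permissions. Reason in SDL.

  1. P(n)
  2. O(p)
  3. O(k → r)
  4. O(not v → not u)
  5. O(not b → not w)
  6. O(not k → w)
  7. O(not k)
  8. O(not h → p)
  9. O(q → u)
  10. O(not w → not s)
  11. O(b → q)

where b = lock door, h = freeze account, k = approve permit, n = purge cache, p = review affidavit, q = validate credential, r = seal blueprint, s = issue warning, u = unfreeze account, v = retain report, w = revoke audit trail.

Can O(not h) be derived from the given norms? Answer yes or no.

Premise 8 is O(not h → p); even if O(p) held, inferring O(not h) would be affirming the consequent — invalid.
No other premise forces O(not h). An ideal world satisfying every premise can still have not h false, so O(not h) is not derivable.

No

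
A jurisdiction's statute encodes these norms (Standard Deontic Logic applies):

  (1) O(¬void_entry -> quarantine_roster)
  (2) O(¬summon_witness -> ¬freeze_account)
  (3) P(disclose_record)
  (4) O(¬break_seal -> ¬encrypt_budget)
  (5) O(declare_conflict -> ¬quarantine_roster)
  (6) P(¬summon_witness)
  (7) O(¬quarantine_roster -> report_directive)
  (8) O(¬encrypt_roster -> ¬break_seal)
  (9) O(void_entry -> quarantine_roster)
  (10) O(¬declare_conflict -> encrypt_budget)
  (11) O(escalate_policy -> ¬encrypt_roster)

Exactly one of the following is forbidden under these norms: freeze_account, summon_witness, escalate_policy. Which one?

Premises 9 and 1 are O(void_entry -> quarantine_roster) and O(¬void_entry -> quarantine_roster); every ideal world satisfies void_entry or ¬void_entry, so in either case quarantine_roster holds — hence O(quarantine_roster).
Premise 5 is O(declare_conflict -> ¬quarantine_roster); contrapositively O(quarantine_roster -> ¬declare_conflict). Since O(quarantine_roster) holds, K gives O(¬declare_conflict).
Applying K to premise 10 (O(¬declare_conflict -> encrypt_budget)) and O(¬declare_conflict) yields O(encrypt_budget).
The contrapositive of premise 4 (O(¬break_seal -> ¬encrypt_budget)) is O(encrypt_budget -> break_seal), and O(encrypt_budget) is already established, so O(break_seal).
The contrapositive of premise 8 (O(¬encrypt_roster -> ¬break_seal)) is O(break_seal -> encrypt_roster), and O(break_seal) is already established, so O(encrypt_roster).
Premise 11 is O(escalate_policy -> ¬encrypt_roster); contrapositively O(encrypt_roster -> ¬escalate_policy). Since O(encrypt_roster) holds, K gives O(¬escalate_policy).
So O(¬escalate_policy) holds, i.e. escalate_policy is forbidden. None of the other listed options is forbidden under the premises.

escalate_policy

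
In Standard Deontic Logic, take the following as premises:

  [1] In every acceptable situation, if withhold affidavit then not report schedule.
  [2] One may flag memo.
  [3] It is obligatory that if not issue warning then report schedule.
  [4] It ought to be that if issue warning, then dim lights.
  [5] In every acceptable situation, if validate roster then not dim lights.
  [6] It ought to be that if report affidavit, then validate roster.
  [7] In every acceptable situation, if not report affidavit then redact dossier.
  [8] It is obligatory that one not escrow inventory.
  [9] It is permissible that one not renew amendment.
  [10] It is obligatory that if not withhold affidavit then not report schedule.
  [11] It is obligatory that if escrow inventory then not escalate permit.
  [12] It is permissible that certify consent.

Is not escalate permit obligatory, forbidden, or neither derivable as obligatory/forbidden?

Premise 11 is O(escrow_inventory → ¬escalate_permit), but O(escrow_inventory) is not derivable from the premises, so it does not yield O(¬escalate_permit).
No premise or chain of K-axiom applications forces O(¬escalate_permit), and none forces O(escalate_permit). So ¬escalate_permit is neither obligatory nor forbidden under these norms.

Neither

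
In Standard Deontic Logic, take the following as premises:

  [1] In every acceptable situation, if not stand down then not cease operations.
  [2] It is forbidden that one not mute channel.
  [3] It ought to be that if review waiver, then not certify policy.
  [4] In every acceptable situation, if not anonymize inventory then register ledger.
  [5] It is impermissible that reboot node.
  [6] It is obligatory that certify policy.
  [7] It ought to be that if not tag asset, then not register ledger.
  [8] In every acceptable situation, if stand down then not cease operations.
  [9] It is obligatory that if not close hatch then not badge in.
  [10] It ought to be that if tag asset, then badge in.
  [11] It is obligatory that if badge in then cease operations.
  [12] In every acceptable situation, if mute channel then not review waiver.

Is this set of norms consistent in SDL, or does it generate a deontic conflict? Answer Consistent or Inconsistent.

Premise 3 is O(review_waiver → ¬certify_policy), but O(review_waiver) is not derivable from the premises, so it does not yield O(¬certify_policy).
So O(¬certify_policy) is not derivable, and the apparent clash with O(certify_policy) does not arise.
A world satisfying every obligation exists (e.g. anonymize_inventory=true, badge_in=false, cease_operations=false, certify_policy=true, close_hatch=false, mute_channel=true, reboot_node=false, register_ledger=false, review_waiver=false, stand_down=false, tag_asset=false); no atom is both obligatory and forbidden, so the set is consistent.

Consistent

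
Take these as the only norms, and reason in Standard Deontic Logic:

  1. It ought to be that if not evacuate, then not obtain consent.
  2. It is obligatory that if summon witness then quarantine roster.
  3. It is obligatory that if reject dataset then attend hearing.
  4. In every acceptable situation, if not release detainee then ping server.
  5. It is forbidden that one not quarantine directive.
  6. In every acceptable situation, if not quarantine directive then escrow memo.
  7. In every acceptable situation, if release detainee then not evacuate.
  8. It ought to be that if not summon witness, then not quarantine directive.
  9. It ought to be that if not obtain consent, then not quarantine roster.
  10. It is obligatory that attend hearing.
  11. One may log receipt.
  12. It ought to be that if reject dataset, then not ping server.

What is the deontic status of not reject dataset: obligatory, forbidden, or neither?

Premise 5 is F(¬quarantine_directive), i.e. O(quarantine_directive).
Premise 8, O(¬summon_witness → ¬quarantine_directive), contraposes to O(quarantine_directive → summon_witness); with O(quarantine_directive) we get O(summon_witness).
Premise 2 is O(summon_witness → quarantine_roster); since O(summon_witness), deontic closure gives O(quarantine_roster).
Premise 9, O(¬obtain_consent → ¬quarantine_roster), contraposes to O(quarantine_roster → obtain_consent); with O(quarantine_roster) we get O(obtain_consent).
The contrapositive of premise 1 (O(¬evacuate → ¬obtain_consent)) is O(obtain_consent → evacuate), and O(obtain_consent) is already established, so O(evacuate).
Premise 7, O(release_detainee → ¬evacuate), contraposes to O(evacuate → ¬release_detainee); with O(evacuate) we get O(¬release_detainee).
Premise 4 is O(¬release_detainee → ping_server); since O(¬release_detainee), deontic closure gives O(ping_server).
Premise 12, O(reject_dataset → ¬ping_server), contraposes to O(ping_server → ¬reject_dataset); with O(ping_server) we get O(¬reject_dataset).
Premises 3, 6, 10, 11 do not contribute to this derivation.
Hence ¬reject_dataset is obligatory.

Obligatory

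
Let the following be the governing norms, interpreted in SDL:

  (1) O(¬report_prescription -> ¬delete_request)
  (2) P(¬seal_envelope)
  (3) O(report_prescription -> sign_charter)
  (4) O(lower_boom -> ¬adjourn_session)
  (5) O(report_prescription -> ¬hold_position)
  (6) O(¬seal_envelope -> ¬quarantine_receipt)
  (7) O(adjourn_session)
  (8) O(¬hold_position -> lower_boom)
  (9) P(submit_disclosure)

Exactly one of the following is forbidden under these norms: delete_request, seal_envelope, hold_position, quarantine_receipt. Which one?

delete_request

Premise 7 states O(adjourn_session) outright.
The contrapositive of premise 4 (O(lower_boom -> ¬adjourn_session)) is O(adjourn_session -> ¬lower_boom), and O(adjourn_session) is already established, so O(¬lower_boom).
Premise 8 is O(¬hold_position -> lower_boom); contrapositively O(¬lower_boom -> hold_position). Since O(¬lower_boom) holds, K gives O(hold_position).
The contrapositive of premise 5 (O(report_prescription -> ¬hold_position)) is O(hold_position -> ¬report_prescription), and O(hold_position) is already established, so O(¬report_prescription).
Applying K to premise 1 (O(¬report_prescription -> ¬delete_request)) and O(¬report_prescription) yields O(¬delete_request).
So O(¬delete_request) holds, i.e. delete_request is forbidden. None of the other listed options is forbidden under the premises.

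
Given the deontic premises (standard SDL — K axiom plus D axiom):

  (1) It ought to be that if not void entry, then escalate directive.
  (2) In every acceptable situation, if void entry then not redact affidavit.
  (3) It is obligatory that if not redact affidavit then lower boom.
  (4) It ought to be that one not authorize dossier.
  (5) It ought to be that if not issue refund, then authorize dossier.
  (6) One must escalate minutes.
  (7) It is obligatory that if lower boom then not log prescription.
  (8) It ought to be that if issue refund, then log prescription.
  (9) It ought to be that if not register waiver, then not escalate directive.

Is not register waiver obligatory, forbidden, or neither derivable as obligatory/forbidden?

Forbidden

Premise 4 states O(¬authorize_dossier) outright.
Premise 5 is O(¬issue_refund → authorize_dossier); contrapositively O(¬authorize_dossier → issue_refund). Since O(¬authorize_dossier) holds, K gives O(issue_refund).
With premise 8, O(issue_refund → log_prescription), the K-axiom yields O(log_prescription).
The contrapositive of premise 7 (O(lower_boom → ¬log_prescription)) is O(log_prescription → ¬lower_boom), and O(log_prescription) is already established, so O(¬lower_boom).
Premise 3 is O(¬redact_affidavit → lower_boom); contrapositively O(¬lower_boom → redact_affidavit). Since O(¬lower_boom) holds, K gives O(redact_affidavit).
Premise 2 is O(void_entry → ¬redact_affidavit); contrapositively O(redact_affidavit → ¬void_entry). Since O(redact_affidavit) holds, K gives O(¬void_entry).
Applying K to premise 1 (O(¬void_entry → escalate_directive)) and O(¬void_entry) yields O(escalate_directive).
The contrapositive of premise 9 (O(¬register_waiver → ¬escalate_directive)) is O(escalate_directive → register_waiver), and O(escalate_directive) is already established, so O(register_waiver).
Premise 6 does not contribute to this derivation.
Thus O(register_waiver), which is F(¬register_waiver): ¬register_waiver is forbidden.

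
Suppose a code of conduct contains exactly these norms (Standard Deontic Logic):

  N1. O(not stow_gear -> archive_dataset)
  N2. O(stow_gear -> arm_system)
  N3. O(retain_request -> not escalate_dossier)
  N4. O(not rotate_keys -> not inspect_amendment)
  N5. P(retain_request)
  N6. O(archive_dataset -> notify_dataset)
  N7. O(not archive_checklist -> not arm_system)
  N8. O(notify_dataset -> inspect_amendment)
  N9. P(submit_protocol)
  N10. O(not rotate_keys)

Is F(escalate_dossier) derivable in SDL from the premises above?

No

Premise 3 is O(retain_request -> not escalate_dossier), but O(retain_request) is not derivable from the premises (the permission P(retain_request) asserts only not O(not retain_request), not O(retain_request)), so it does not yield O(not escalate_dossier).
No other premise forces O(not escalate_dossier). An ideal world satisfying every premise can still have escalate_dossier true, so F(escalate_dossier) is not derivable.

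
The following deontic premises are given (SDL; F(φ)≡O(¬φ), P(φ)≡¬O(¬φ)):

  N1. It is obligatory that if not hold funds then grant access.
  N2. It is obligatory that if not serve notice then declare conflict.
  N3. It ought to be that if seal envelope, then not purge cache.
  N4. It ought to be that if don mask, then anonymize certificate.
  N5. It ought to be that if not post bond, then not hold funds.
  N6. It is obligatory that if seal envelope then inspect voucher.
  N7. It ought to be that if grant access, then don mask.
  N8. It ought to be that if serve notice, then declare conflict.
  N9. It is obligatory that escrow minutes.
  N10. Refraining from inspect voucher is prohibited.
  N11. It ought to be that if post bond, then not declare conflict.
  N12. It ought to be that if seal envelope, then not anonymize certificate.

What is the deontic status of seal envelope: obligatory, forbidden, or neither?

Forbidden

By case analysis on serve_notice: premise 8 gives O(serve_notice → declare_conflict) and premise 2 gives O(¬serve_notice → declare_conflict), so O(declare_conflict) either way.
The contrapositive of premise 11 (O(post_bond → ¬declare_conflict)) is O(declare_conflict → ¬post_bond), and O(declare_conflict) is already established, so O(¬post_bond).
Applying K to premise 5 (O(¬post_bond → ¬hold_funds)) and O(¬post_bond) yields O(¬hold_funds).
With premise 1, O(¬hold_funds → grant_access), the K-axiom yields O(grant_access).
Premise 7 is O(grant_access → don_mask); since O(grant_access), deontic closure gives O(don_mask).
Applying K to premise 4 (O(don_mask → anonymize_certificate)) and O(don_mask) yields O(anonymize_certificate).
The contrapositive of premise 12 (O(seal_envelope → ¬anonymize_certificate)) is O(anonymize_certificate → ¬seal_envelope), and O(anonymize_certificate) is already established, so O(¬seal_envelope).
Premises 3, 6, 9, 10 do not contribute to this derivation.
Thus O(¬seal_envelope), which is F(seal_envelope): seal_envelope is forbidden.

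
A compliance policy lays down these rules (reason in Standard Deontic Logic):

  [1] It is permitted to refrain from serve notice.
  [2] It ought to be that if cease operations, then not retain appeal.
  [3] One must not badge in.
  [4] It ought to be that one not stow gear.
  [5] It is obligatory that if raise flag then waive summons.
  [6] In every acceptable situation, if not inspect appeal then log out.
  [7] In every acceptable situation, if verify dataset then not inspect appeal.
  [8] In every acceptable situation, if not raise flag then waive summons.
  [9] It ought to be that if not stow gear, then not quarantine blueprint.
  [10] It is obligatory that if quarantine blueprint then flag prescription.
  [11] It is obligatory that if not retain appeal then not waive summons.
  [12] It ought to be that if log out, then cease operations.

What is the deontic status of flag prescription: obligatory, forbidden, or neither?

Neither

Premise 10 is O(quarantine_blueprint → flag_prescription), but O(quarantine_blueprint) is not derivable from the premises, so it does not yield O(flag_prescription).
No premise or chain of K-axiom applications forces O(flag_prescription), and none forces O(¬flag_prescription). So flag_prescription is neither obligatory nor forbidden under these norms.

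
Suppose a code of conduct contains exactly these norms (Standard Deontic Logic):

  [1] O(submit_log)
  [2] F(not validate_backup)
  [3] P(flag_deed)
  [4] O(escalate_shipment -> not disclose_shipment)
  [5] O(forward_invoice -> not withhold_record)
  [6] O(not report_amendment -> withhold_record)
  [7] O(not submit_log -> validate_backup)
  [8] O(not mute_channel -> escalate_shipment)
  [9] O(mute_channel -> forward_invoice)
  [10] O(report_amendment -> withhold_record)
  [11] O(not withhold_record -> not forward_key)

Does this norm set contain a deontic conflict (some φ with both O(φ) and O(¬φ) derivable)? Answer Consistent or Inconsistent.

Consistent

Premise 7 is O(not submit_log -> validate_backup); even if O(validate_backup) held, inferring O(not submit_log) would be affirming the consequent — invalid.
So O(not submit_log) is not derivable, and the apparent clash with O(submit_log) does not arise.
A world satisfying every obligation exists (e.g. disclose_shipment=false, escalate_shipment=true, flag_deed=false, forward_invoice=false, forward_key=false, mute_channel=false, report_amendment=false, submit_log=true, validate_backup=true, withhold_record=true); no atom is both obligatory and forbidden, so the set is consistent.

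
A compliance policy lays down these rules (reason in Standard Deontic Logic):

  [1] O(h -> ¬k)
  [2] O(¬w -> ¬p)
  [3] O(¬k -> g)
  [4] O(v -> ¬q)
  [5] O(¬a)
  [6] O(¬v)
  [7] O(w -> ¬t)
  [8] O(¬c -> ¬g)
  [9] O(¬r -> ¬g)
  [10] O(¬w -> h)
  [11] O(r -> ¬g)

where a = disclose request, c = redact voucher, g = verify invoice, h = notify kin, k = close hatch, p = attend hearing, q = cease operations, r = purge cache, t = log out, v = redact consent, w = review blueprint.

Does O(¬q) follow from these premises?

Premise 4 is O(v -> ¬q), but O(v) is not derivable from the premises, so it does not yield O(¬q).
No other premise forces O(¬q). An ideal world satisfying every premise can still have ¬q false, so O(¬q) is not derivable.

No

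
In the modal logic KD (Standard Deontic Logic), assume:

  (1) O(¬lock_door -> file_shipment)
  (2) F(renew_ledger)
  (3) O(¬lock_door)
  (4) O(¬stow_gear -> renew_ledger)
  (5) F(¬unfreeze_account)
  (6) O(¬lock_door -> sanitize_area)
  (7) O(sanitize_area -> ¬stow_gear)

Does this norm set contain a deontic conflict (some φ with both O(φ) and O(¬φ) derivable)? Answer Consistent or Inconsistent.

Premise 2 is F(renew_ledger), i.e. O(¬renew_ledger).
Premise 4, O(¬stow_gear -> renew_ledger), contraposes to O(¬renew_ledger -> stow_gear); with O(¬renew_ledger) we get O(stow_gear).
Premise 7, O(sanitize_area -> ¬stow_gear), contraposes to O(stow_gear -> ¬sanitize_area); with O(stow_gear) we get O(¬sanitize_area).
The contrapositive of premise 6 (O(¬lock_door -> sanitize_area)) is O(¬sanitize_area -> lock_door), and O(¬sanitize_area) is already established, so O(lock_door).
But premise 3 directly asserts O(¬lock_door).
We now have both O(lock_door) and O(¬lock_door) — lock_door is simultaneously obligatory and forbidden, violating the D-axiom.

Inconsistent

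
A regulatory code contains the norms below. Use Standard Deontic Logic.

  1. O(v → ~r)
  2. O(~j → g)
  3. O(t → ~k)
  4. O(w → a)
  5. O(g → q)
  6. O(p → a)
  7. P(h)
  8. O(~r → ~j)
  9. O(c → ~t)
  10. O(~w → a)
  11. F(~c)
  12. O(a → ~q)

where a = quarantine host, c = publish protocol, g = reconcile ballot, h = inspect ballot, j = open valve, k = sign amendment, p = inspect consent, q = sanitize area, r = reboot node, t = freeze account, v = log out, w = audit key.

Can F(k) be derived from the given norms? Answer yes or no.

Premise 3 is O(t → ~k), but O(t) is not derivable from the premises, so it does not yield O(~k).
No other premise forces O(~k). An ideal world satisfying every premise can still have k true, so F(k) is not derivable.

No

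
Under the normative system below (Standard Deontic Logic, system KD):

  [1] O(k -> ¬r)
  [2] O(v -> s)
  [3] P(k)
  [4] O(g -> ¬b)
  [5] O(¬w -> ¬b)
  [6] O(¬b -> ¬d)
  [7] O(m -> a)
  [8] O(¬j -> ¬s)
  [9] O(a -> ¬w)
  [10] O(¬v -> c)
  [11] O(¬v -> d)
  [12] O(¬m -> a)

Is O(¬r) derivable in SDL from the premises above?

No

Premise 1 is O(k -> ¬r), but O(k) is not derivable from the premises (the permission P(k) asserts only ¬O(¬k), not O(k)), so it does not yield O(¬r).
No other premise forces O(¬r). An ideal world satisfying every premise can still have ¬r false, so O(¬r) is not derivable.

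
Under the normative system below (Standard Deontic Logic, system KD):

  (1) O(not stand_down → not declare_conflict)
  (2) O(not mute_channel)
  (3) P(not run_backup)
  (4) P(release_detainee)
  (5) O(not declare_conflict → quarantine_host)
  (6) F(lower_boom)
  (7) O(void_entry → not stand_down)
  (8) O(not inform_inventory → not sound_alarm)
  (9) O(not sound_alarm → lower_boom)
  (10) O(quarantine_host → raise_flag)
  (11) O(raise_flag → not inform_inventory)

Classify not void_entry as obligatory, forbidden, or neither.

F(lower_boom) at premise 6 means O(not lower_boom).
The contrapositive of premise 9 (O(not sound_alarm → lower_boom)) is O(not lower_boom → sound_alarm), and O(not lower_boom) is already established, so O(sound_alarm).
Premise 8 is O(not inform_inventory → not sound_alarm); contrapositively O(sound_alarm → inform_inventory). Since O(sound_alarm) holds, K gives O(inform_inventory).
Premise 11 is O(raise_flag → not inform_inventory); contrapositively O(inform_inventory → not raise_flag). Since O(inform_inventory) holds, K gives O(not raise_flag).
The contrapositive of premise 10 (O(quarantine_host → raise_flag)) is O(not raise_flag → not quarantine_host), and O(not raise_flag) is already established, so O(not quarantine_host).
The contrapositive of premise 5 (O(not declare_conflict → quarantine_host)) is O(not quarantine_host → declare_conflict), and O(not quarantine_host) is already established, so O(declare_conflict).
The contrapositive of premise 1 (O(not stand_down → not declare_conflict)) is O(declare_conflict → stand_down), and O(declare_conflict) is already established, so O(stand_down).
Premise 7, O(void_entry → not stand_down), contraposes to O(stand_down → not void_entry); with O(stand_down) we get O(not void_entry).
Premises 2, 3, 4 do not contribute to this derivation.
Hence not void_entry is obligatory.

Obligatory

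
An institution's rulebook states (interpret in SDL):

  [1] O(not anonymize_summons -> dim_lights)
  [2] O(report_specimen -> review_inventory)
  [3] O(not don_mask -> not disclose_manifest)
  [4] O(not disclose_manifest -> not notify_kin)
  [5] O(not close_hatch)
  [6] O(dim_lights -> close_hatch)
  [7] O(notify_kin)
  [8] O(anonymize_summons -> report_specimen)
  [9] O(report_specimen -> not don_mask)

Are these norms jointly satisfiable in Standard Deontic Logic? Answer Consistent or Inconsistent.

Premise 7 gives O(notify_kin).
The contrapositive of premise 4 (O(not disclose_manifest -> not notify_kin)) is O(notify_kin -> disclose_manifest), and O(notify_kin) is already established, so O(disclose_manifest).
The contrapositive of premise 3 (O(not don_mask -> not disclose_manifest)) is O(disclose_manifest -> don_mask), and O(disclose_manifest) is already established, so O(don_mask).
Premise 9, O(report_specimen -> not don_mask), contraposes to O(don_mask -> not report_specimen); with O(don_mask) we get O(not report_specimen).
The contrapositive of premise 8 (O(anonymize_summons -> report_specimen)) is O(not report_specimen -> not anonymize_summons), and O(not report_specimen) is already established, so O(not anonymize_summons).
Applying K to premise 1 (O(not anonymize_summons -> dim_lights)) and O(not anonymize_summons) yields O(dim_lights).
With premise 6, O(dim_lights -> close_hatch), the K-axiom yields O(close_hatch).
But premise 5 directly asserts O(not close_hatch).
We now have both O(close_hatch) and O(not close_hatch) — close_hatch is simultaneously obligatory and forbidden, violating the D-axiom.

Inconsistent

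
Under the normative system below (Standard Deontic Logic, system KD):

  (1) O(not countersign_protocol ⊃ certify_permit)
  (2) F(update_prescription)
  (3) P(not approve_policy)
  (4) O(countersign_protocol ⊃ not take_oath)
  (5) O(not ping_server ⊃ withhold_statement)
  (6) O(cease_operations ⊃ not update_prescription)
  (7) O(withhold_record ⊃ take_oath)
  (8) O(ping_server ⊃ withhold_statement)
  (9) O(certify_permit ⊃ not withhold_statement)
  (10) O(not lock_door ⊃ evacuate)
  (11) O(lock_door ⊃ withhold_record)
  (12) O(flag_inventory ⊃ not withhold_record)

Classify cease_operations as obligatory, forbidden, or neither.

Premise 6 is O(cease_operations ⊃ not update_prescription); even if O(not update_prescription) held, inferring O(cease_operations) would be affirming the consequent — invalid.
No premise or chain of K-axiom applications forces O(cease_operations), and none forces O(not cease_operations). So cease_operations is neither obligatory nor forbidden under these norms.

Neither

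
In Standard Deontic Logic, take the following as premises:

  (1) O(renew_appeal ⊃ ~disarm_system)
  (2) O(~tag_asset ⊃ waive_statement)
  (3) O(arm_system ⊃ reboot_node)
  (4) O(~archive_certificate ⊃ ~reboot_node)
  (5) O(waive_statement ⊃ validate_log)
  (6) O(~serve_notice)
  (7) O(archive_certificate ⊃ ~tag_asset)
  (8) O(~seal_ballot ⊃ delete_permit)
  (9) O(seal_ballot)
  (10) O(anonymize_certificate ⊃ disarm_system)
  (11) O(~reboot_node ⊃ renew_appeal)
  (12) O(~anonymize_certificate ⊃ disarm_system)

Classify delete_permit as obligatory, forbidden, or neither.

Neither

Premise 8 is O(~seal_ballot ⊃ delete_permit), but O(~seal_ballot) is not derivable from the premises, so it does not yield O(delete_permit).
No premise or chain of K-axiom applications forces O(delete_permit), and none forces O(~delete_permit). So delete_permit is neither obligatory nor forbidden under these norms.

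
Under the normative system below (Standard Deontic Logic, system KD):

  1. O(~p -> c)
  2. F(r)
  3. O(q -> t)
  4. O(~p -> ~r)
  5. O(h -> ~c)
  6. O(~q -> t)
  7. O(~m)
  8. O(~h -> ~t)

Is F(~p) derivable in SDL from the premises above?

Yes

Premises 3 and 6 cover both cases: O(q -> t) and O(~q -> t). Since q ∨ ~q is a tautology, O(t) follows.
Premise 8 is O(~h -> ~t); contrapositively O(t -> h). Since O(t) holds, K gives O(h).
Applying K to premise 5 (O(h -> ~c)) and O(h) yields O(~c).
The contrapositive of premise 1 (O(~p -> c)) is O(~c -> p), and O(~c) is already established, so O(p).
Premises 2, 4, 7 do not contribute to this derivation.
So O(p) holds, i.e. F(~p). The claim follows.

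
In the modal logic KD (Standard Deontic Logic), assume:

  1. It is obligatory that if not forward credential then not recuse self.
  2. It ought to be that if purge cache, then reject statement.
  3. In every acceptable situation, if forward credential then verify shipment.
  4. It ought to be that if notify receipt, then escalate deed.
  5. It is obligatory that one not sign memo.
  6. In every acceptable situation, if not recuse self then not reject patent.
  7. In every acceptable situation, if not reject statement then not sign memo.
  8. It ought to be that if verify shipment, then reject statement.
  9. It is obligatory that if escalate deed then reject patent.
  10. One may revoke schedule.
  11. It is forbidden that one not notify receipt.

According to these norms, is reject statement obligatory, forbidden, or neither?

Obligatory

Premise 11 is F(¬notify_receipt), i.e. O(notify_receipt).
From O(notify_receipt) and premise 4, O(notify_receipt → escalate_deed), we obtain O(escalate_deed).
Premise 9 is O(escalate_deed → reject_patent); since O(escalate_deed), deontic closure gives O(reject_patent).
The contrapositive of premise 6 (O(¬recuse_self → ¬reject_patent)) is O(reject_patent → recuse_self), and O(reject_patent) is already established, so O(recuse_self).
Premise 1, O(¬forward_credential → ¬recuse_self), contraposes to O(recuse_self → forward_credential); with O(recuse_self) we get O(forward_credential).
Premise 3 is O(forward_credential → verify_shipment); since O(forward_credential), deontic closure gives O(verify_shipment).
Premise 8 is O(verify_shipment → reject_statement); since O(verify_shipment), deontic closure gives O(reject_statement).
Premises 2, 5, 7, 10 do not contribute to this derivation.
Hence reject_statement is obligatory.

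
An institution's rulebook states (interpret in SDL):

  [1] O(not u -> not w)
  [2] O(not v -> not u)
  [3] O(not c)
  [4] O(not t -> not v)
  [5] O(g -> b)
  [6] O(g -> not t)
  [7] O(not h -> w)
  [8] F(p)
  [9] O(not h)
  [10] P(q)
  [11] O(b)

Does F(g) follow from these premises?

Yes

Premise 9 states O(not h) outright.
With premise 7, O(not h -> w), the K-axiom yields O(w).
Premise 1, O(not u -> not w), contraposes to O(w -> u); with O(w) we get O(u).
The contrapositive of premise 2 (O(not v -> not u)) is O(u -> v), and O(u) is already established, so O(v).
Premise 4 is O(not t -> not v); contrapositively O(v -> t). Since O(v) holds, K gives O(t).
The contrapositive of premise 6 (O(g -> not t)) is O(t -> not g), and O(t) is already established, so O(not g).
Premises 3, 5, 8, 10, 11 do not contribute to this derivation.
So O(not g) holds, i.e. F(g). The claim follows.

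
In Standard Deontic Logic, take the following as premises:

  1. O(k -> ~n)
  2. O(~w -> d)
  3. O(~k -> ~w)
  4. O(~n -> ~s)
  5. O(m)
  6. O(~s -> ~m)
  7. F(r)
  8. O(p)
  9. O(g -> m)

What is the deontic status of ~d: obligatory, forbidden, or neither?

From premise 5 we have O(m).
The contrapositive of premise 6 (O(~s -> ~m)) is O(m -> s), and O(m) is already established, so O(s).
The contrapositive of premise 4 (O(~n -> ~s)) is O(s -> n), and O(s) is already established, so O(n).
Premise 1, O(k -> ~n), contraposes to O(n -> ~k); with O(n) we get O(~k).
From O(~k) and premise 3, O(~k -> ~w), we obtain O(~w).
With premise 2, O(~w -> d), the K-axiom yields O(d).
Premises 7, 8, 9 do not contribute to this derivation.
Thus O(d), which is F(~d): ~d is forbidden.

Forbidden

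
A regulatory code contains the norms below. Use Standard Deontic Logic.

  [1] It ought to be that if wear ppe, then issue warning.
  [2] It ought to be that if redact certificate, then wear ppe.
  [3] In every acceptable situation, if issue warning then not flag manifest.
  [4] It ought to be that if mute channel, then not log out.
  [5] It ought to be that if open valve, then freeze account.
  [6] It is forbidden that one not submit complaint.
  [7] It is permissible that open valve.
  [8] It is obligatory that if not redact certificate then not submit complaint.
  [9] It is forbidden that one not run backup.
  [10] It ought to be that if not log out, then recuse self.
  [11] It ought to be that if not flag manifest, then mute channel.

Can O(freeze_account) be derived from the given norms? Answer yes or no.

Premise 5 is O(open_valve → freeze_account), but O(open_valve) is not derivable from the premises (the permission P(open_valve) asserts only ¬O(¬open_valve), not O(open_valve)), so it does not yield O(freeze_account).
No other premise forces O(freeze_account). An ideal world satisfying every premise can still have freeze_account false, so O(freeze_account) is not derivable.

No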